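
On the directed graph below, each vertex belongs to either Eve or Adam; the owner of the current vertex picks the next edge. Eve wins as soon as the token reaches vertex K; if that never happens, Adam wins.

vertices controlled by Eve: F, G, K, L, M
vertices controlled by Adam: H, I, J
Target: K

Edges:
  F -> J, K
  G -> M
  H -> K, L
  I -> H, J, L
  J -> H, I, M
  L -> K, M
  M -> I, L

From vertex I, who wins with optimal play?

Adam

A0 = {K}
A1: add {F, L} — F (Eve) has F→K; L (Eve) has L→K.
A2: add {H, M} — H (Adam): all of {K, L} already in; M (Eve) has M→L.
A3: add {G} — G (Eve) has G→M.
A4 = A3; e.g. I (Adam) can still go to J. Fixed point.
I never enters the attractor, so Adam can avoid the target forever.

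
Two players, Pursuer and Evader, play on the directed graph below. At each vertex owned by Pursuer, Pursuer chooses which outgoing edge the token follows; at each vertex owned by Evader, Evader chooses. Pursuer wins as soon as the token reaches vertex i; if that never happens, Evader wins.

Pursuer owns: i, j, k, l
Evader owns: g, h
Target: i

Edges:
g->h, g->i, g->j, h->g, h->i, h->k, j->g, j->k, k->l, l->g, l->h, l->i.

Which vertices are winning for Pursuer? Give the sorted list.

A0 = {i}
A1: add {l} — l (Pursuer) has l→i.
A2: add {k} — k (Pursuer) has k→l.
A3: add {j} — j (Pursuer) has j→k.
A4 = A3; e.g. g (Evader) can still go to h. Fixed point.
Pursuer's winning region = {i, j, k, l}.

i, j, k, l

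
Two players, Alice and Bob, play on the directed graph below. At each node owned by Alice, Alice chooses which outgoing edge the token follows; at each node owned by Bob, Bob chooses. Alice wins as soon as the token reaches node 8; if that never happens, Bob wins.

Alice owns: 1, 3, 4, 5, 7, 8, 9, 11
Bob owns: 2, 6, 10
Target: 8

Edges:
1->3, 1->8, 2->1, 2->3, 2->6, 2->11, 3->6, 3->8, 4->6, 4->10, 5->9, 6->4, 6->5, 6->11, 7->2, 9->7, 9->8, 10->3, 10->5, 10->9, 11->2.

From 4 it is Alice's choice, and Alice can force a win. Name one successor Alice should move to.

A0 = {8}
A1: add {1, 3, 9} — 1 (Alice) has 1→8; 3 (Alice) has 3→8; 9 (Alice) has 9→8.
A2: add {5} — 5 (Alice) has 5→9.
A3: add {10} — 10 (Bob): all of {3, 5, 9} already in.
A4: add {4} — 4 (Alice) has 4→10.
A5 = A4; e.g. 2 (Bob) can still go to 6. Fixed point.
From 4, successor 10 is in the attractor (rank 3); the other successor 6 is not.

10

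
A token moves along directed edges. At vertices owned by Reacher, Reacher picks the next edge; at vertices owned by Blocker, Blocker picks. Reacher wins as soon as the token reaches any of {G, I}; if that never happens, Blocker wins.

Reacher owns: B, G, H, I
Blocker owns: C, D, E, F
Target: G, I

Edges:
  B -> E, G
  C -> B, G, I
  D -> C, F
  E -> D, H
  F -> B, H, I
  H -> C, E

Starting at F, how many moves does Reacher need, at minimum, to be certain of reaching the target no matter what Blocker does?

A0 = {G, I}
A1: add {B} — B (Reacher) has B→G.
A2: add {C} — C (Blocker): all of {B, G, I} already in.
A3: add {H} — H (Reacher) has H→C.
A4: add {F} — F (Blocker): all of {B, H, I} already in.
F enters the attractor at level 4, so Reacher can force the target in 4 moves from there.

4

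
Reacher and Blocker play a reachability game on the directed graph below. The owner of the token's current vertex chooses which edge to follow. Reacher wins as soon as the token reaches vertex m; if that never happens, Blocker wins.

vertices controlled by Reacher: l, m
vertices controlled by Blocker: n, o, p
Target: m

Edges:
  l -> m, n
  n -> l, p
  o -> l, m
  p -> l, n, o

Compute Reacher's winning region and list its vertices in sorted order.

l, m, o

A0 = {m}
A1: add {l} — l (Reacher) has l→m.
A2: add {o} — o (Blocker): all of {l, m} already in.
A3 = A2; e.g. n (Blocker) can still go to p. Fixed point.
Reacher's winning region = {l, m, o}.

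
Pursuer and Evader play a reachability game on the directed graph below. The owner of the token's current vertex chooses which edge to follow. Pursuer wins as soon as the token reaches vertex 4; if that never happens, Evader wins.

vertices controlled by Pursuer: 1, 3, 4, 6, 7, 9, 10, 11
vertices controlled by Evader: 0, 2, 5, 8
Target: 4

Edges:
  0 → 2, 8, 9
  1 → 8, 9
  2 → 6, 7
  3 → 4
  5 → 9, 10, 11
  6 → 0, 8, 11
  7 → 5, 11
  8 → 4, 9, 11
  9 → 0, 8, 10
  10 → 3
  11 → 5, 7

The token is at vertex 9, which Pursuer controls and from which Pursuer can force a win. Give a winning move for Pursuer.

A0 = {4}
A1: add {3} — 3 (Pursuer) has 3→4.
A2: add {10} — 10 (Pursuer) has 10→3.
A3: add {9} — 9 (Pursuer) has 9→10.
A4: add {1} — 1 (Pursuer) has 1→9.
A5 = A4; e.g. 0 (Evader) can still go to 2. Fixed point.
From 9, successor 10 is in the attractor (rank 2); the other successors 0, 8 are not.

10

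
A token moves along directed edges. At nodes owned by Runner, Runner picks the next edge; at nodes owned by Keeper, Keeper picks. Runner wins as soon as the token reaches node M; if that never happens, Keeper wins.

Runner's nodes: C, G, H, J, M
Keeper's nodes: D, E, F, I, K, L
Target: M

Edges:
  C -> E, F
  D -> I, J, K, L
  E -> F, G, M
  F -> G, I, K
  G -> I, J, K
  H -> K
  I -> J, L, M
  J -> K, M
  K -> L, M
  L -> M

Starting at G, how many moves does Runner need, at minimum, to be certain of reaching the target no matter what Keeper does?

2

A0 = {M}
A1: add {J, L} — J (Runner) has J→M; L (Keeper): all of {M} already in.
A2: add {G, I, K} — G (Runner) has G→J; I (Keeper): all of {J, L, M} already in; K (Keeper): all of {L, M} already in.
G enters the attractor at level 2, so Runner can force the target in 2 moves from there.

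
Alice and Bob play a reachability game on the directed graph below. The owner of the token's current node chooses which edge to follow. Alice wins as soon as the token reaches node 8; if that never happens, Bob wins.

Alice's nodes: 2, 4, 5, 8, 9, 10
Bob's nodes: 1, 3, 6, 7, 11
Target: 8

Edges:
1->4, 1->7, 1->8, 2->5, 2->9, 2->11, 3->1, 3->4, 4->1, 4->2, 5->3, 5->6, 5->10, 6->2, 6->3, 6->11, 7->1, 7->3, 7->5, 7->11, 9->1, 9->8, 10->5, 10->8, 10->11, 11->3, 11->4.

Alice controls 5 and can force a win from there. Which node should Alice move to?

10

A0 = {8}
A1: add {9, 10} — 9 (Alice) has 9→8; 10 (Alice) has 10→8.
A2: add {2, 5} — 2 (Alice) has 2→9; 5 (Alice) has 5→10.
A3: add {4} — 4 (Alice) has 4→2.
A4 = A3; e.g. 1 (Bob) can still go to 7. Fixed point.
From 5, successor 10 is in the attractor (rank 1); the other successors 3, 6 are not.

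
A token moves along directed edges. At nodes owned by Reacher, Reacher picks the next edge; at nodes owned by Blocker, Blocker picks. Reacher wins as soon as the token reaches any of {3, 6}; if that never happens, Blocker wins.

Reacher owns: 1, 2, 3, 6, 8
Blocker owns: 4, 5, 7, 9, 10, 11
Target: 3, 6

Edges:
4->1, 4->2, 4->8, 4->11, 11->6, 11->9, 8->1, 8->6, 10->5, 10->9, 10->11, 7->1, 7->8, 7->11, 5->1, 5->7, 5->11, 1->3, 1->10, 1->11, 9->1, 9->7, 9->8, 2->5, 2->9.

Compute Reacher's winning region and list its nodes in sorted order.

A0 = {3, 6}
A1: add {1, 8} — 1 (Reacher) has 1→3; 8 (Reacher) has 8→6.
A2 = A1; e.g. 2 (Reacher) has no edge into A1. Fixed point.
Reacher's winning region = {1, 3, 6, 8}.

1, 3, 6, 8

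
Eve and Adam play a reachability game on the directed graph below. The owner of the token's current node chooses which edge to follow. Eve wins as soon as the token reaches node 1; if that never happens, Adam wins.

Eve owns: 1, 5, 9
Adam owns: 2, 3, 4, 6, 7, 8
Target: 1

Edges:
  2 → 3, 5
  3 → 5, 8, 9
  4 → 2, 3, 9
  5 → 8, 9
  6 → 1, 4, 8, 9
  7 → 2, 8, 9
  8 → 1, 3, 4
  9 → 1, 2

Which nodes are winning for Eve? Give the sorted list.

1, 5, 9

A0 = {1}
A1: add {9} — 9 (Eve) has 9→1.
A2: add {5} — 5 (Eve) has 5→9.
A3 = A2; e.g. 2 (Adam) can still go to 3. Fixed point.
Eve's winning region = {1, 5, 9}.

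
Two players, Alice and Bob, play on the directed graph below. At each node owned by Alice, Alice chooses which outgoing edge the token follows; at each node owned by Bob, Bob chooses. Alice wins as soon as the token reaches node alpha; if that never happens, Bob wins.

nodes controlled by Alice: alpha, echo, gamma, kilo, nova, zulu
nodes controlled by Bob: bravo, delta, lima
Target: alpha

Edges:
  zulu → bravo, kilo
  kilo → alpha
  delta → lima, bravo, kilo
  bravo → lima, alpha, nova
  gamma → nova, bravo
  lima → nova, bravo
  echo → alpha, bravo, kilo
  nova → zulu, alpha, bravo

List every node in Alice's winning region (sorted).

A0 = {alpha}
A1: add {echo, kilo, nova} — nova (Alice) has nova→alpha; kilo (Alice) has kilo→alpha; echo (Alice) has echo→alpha.
A2: add {gamma, zulu} — zulu (Alice) has zulu→kilo; gamma (Alice) has gamma→nova.
A3 = A2; e.g. lima (Bob) can still go to bravo. Fixed point.
Alice's winning region = {alpha, echo, gamma, kilo, nova, zulu}.

alpha, echo, gamma, kilo, nova, zulu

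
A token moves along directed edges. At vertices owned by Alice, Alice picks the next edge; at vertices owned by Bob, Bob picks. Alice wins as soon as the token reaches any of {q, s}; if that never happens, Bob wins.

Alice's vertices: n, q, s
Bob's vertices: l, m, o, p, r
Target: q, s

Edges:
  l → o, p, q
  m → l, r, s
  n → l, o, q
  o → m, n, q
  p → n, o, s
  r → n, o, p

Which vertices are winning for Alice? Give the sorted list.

n, q, s

A0 = {q, s}
A1: add {n} — n (Alice) has n→q.
A2 = A1; e.g. l (Bob) can still go to o. Fixed point.
Alice's winning region = {n, q, s}.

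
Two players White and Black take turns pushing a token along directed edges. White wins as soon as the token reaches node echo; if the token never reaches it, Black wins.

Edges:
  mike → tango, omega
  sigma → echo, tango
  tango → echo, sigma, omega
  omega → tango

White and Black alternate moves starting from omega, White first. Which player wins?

Track states (vertex, player-to-move).
A0 = {(echo,White), (echo,Black)}
A1: add {(sigma,White), (tango,White)}.
A2: add {(sigma,Black), (omega,Black)}.
A3: add {(mike,White)}.
A4 = A3; e.g. (mike,Black) stays out. (omega,White) never enters ⇒ Black avoids the target.

Black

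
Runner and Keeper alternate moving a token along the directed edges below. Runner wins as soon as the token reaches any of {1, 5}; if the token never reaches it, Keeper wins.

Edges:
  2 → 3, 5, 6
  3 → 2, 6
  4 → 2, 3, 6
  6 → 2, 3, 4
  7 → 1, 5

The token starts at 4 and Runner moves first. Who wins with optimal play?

Keeper

Track states (vertex, player-to-move).
A0 = {(1,Runner), (1,Keeper), (5,Runner), (5,Keeper)}
A1: add {(2,Runner), (7,Runner), (7,Keeper)}.
A2 = A1; e.g. (2,Keeper) stays out. (4,Runner) never enters ⇒ Keeper avoids the target.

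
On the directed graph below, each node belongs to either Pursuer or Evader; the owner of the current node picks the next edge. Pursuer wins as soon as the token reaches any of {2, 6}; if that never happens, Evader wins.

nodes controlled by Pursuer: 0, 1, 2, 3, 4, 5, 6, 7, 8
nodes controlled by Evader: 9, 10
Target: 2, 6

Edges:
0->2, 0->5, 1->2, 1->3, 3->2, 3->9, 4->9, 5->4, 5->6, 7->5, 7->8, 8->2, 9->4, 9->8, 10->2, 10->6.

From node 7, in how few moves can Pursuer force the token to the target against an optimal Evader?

2

A0 = {2, 6}
A1: add {0, 1, 3, 5, 8, 10} — 0 (Pursuer) has 0→2; 1 (Pursuer) has 1→2; 3 (Pursuer) has 3→2; 5 (Pursuer) has 5→6; 8 (Pursuer) has 8→2; 10 (Evader): all of {2, 6} already in.
A2: add {7} — 7 (Pursuer) has 7→5.
A3 = A2; e.g. 4 (Pursuer) has no edge into A2. Fixed point.
7 enters the attractor at level 2, so Pursuer can force the target in 2 moves from there.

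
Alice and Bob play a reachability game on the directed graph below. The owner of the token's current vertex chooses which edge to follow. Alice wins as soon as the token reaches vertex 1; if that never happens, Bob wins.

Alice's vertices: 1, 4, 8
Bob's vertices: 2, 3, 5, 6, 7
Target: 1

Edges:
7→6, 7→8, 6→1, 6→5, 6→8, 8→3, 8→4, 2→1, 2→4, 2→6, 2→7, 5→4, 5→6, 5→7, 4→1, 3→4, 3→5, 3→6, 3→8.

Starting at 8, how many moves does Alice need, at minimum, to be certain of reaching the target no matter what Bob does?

2

A0 = {1}
A1: add {4} — 4 (Alice) has 4→1.
A2: add {8} — 8 (Alice) has 8→4.
A3 = A2; e.g. 2 (Bob) can still go to 6. Fixed point.
8 enters the attractor at level 2, so Alice can force the target in 2 moves from there.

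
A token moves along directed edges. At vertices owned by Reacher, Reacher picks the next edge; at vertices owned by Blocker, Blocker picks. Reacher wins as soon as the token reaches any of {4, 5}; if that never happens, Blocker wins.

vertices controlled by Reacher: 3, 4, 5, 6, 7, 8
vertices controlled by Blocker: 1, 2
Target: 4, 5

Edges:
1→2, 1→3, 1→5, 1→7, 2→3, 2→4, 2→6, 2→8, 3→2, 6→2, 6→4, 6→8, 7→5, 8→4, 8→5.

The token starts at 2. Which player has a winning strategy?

Blocker

A0 = {4, 5}
A1: add {6, 7, 8} — 6 (Reacher) has 6→4; 7 (Reacher) has 7→5; 8 (Reacher) has 8→4.
A2 = A1; e.g. 1 (Blocker) can still go to 2. Fixed point.
2 never enters the attractor, so Blocker can avoid the target forever.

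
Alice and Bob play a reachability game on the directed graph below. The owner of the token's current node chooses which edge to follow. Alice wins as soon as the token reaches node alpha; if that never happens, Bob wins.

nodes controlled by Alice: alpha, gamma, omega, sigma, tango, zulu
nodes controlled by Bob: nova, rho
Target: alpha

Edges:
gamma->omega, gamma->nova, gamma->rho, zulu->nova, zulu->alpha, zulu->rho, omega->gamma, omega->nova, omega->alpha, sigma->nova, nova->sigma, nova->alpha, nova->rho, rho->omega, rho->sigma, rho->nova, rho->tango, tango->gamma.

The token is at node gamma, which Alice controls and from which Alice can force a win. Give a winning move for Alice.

omega

A0 = {alpha}
A1: add {omega, zulu} — zulu (Alice) has zulu→alpha; omega (Alice) has omega→alpha.
A2: add {gamma} — gamma (Alice) has gamma→omega.
A3: add {tango} — tango (Alice) has tango→gamma.
A4 = A3; e.g. sigma (Alice) has no edge into A3. Fixed point.
From gamma, successor omega is in the attractor (rank 1); the other successors nova, rho are not.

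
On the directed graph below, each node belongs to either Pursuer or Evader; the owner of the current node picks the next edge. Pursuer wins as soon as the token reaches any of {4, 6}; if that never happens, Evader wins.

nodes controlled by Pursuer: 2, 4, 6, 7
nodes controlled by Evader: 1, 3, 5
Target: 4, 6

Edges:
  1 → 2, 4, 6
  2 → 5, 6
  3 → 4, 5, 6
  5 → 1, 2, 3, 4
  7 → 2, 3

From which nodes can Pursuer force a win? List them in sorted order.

A0 = {4, 6}
A1: add {2} — 2 (Pursuer) has 2→6.
A2: add {1, 7} — 1 (Evader): all of {2, 4, 6} already in; 7 (Pursuer) has 7→2.
A3 = A2; e.g. 3 (Evader) can still go to 5. Fixed point.
Pursuer's winning region = {1, 2, 4, 6, 7}.

1, 2, 4, 6, 7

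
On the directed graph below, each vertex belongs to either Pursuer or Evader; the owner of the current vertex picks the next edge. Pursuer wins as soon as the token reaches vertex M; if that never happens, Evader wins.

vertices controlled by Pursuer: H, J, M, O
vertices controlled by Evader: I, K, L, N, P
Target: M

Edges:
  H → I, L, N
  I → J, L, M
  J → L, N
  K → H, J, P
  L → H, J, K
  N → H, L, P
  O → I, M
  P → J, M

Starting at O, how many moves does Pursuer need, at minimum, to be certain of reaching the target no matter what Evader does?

A0 = {M}
A1: add {O} — O (Pursuer) has O→M.
A2 = A1; e.g. H (Pursuer) has no edge into A1. Fixed point.
O enters the attractor at level 1, so Pursuer can force the target in 1 move from there.

1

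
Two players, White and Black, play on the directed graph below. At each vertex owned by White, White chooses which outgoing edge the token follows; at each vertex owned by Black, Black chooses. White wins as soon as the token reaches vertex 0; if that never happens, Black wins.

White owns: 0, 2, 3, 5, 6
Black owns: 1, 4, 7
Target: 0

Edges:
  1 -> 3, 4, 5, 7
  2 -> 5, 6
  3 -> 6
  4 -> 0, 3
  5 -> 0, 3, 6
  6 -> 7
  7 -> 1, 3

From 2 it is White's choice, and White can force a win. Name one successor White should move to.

5

A0 = {0}
A1: add {5} — 5 (White) has 5→0.
A2: add {2} — 2 (White) has 2→5.
A3 = A2; e.g. 1 (Black) can still go to 3. Fixed point.
From 2, successor 5 is in the attractor (rank 1); the other successor 6 is not.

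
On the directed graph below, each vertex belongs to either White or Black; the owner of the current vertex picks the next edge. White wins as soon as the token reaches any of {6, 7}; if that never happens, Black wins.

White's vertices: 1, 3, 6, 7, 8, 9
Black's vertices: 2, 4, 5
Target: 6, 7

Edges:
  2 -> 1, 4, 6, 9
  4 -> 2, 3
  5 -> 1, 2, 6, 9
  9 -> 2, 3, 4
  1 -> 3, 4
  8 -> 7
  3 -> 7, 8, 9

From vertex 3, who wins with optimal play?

White

A0 = {6, 7}
A1: add {3, 8} — 3 (White) has 3→7; 8 (White) has 8→7.
3 ∈ A1, so White can force the target.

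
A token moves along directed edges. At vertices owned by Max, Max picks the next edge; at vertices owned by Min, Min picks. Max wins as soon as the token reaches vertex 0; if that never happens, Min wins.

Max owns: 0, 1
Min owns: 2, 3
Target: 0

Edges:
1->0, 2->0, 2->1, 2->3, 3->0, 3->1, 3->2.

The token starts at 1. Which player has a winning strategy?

A0 = {0}
A1: add {1} — 1 (Max) has 1→0.
A2 = A1; e.g. 2 (Min) can still go to 3. Fixed point.
1 ∈ A1, so Max can force the target.

Max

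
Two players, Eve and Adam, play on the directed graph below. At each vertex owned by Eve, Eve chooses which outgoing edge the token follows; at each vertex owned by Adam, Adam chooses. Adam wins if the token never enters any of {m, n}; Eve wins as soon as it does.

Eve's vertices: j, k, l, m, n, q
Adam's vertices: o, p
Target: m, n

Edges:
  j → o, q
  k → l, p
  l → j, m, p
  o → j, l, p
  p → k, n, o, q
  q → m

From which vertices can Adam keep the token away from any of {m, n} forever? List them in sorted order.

A0 = {m, n}
A1: add {l, q} — l (Eve) has l→m; q (Eve) has q→m.
A2: add {j, k} — j (Eve) has j→q; k (Eve) has k→l.
A3 = A2; e.g. o (Adam) can still go to p. Fixed point.
Eve's attractor = {j, k, l, m, n, q}; Adam avoids the target exactly from the complement.

o, p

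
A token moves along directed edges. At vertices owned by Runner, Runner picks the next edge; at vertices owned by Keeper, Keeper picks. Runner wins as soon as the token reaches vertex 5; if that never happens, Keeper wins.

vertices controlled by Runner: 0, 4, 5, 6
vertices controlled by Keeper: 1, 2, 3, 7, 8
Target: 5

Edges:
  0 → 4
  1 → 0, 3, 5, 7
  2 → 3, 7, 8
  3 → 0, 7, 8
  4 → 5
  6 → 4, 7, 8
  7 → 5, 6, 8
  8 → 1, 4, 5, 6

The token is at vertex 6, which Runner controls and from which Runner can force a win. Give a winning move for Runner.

A0 = {5}
A1: add {4} — 4 (Runner) has 4→5.
A2: add {0, 6} — 0 (Runner) has 0→4; 6 (Runner) has 6→4.
A3 = A2; e.g. 1 (Keeper) can still go to 3. Fixed point.
From 6, successor 4 is in the attractor (rank 1); the other successors 7, 8 are not.

4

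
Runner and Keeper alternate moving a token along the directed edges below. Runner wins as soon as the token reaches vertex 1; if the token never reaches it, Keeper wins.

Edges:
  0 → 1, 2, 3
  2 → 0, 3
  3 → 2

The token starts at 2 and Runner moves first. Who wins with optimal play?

Keeper

Track states (vertex, player-to-move).
A0 = {(1,Runner), (1,Keeper)}
A1: add {(0,Runner)}.
A2 = A1; e.g. (0,Keeper) stays out. (2,Runner) never enters ⇒ Keeper avoids the target.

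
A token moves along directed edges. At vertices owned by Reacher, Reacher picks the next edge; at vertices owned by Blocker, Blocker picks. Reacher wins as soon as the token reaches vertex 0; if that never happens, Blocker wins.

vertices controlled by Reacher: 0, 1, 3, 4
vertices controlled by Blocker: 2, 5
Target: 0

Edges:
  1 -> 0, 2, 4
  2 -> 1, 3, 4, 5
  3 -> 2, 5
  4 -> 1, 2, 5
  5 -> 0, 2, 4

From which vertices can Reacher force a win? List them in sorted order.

A0 = {0}
A1: add {1} — 1 (Reacher) has 1→0.
A2: add {4} — 4 (Reacher) has 4→1.
A3 = A2; e.g. 2 (Blocker) can still go to 3. Fixed point.
Reacher's winning region = {0, 1, 4}.

0, 1, 4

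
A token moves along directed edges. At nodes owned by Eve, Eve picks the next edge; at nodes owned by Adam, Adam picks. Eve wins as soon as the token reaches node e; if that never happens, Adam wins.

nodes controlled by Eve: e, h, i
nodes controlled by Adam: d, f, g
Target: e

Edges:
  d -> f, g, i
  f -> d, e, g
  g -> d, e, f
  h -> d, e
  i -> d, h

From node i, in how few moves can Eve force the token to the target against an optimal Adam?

A0 = {e}
A1: add {h} — h (Eve) has h→e.
A2: add {i} — i (Eve) has i→h.
A3 = A2; e.g. d (Adam) can still go to f. Fixed point.
i enters the attractor at level 2, so Eve can force the target in 2 moves from there.

2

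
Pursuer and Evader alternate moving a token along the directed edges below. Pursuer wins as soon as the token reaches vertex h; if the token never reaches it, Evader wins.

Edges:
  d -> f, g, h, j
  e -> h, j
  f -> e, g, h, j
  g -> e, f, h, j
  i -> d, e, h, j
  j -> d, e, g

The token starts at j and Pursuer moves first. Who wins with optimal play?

Evader

Track states (vertex, player-to-move).
A0 = {(h,Pursuer), (h,Evader)}
A1: add {(d,Pursuer), (e,Pursuer), (f,Pursuer), (g,Pursuer), (i,Pursuer)}.
A2: add {(j,Evader)}.
A3 = A2; e.g. (d,Evader) stays out. (j,Pursuer) never enters ⇒ Evader avoids the target.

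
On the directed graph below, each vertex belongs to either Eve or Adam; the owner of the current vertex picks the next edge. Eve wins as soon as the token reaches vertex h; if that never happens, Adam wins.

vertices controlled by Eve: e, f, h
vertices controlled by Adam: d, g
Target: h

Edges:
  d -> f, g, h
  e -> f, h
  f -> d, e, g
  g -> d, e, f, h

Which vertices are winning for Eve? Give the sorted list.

A0 = {h}
A1: add {e} — e (Eve) has e→h.
A2: add {f} — f (Eve) has f→e.
A3 = A2; e.g. d (Adam) can still go to g. Fixed point.
Eve's winning region = {e, f, h}.

e, f, h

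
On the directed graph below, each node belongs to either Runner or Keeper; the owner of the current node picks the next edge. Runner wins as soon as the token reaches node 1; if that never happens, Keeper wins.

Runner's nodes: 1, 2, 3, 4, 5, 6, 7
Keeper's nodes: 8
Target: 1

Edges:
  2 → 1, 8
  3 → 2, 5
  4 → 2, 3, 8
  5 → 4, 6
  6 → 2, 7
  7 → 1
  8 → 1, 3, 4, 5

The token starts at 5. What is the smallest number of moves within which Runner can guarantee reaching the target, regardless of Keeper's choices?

A0 = {1}
A1: add {2, 7} — 2 (Runner) has 2→1; 7 (Runner) has 7→1.
A2: add {3, 4, 6} — 3 (Runner) has 3→2; 4 (Runner) has 4→2; 6 (Runner) has 6→2.
A3: add {5} — 5 (Runner) has 5→4.
5 enters the attractor at level 3, so Runner can force the target in 3 moves from there.

3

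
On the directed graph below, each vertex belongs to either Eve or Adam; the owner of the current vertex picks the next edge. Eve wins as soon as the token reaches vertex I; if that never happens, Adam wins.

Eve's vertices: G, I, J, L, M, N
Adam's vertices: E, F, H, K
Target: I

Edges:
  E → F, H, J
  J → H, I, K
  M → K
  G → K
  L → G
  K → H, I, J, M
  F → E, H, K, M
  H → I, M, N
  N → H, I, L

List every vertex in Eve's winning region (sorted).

I, J, N

A0 = {I}
A1: add {J, N} — J (Eve) has J→I; N (Eve) has N→I.
A2 = A1; e.g. E (Adam) can still go to F. Fixed point.
Eve's winning region = {I, J, N}.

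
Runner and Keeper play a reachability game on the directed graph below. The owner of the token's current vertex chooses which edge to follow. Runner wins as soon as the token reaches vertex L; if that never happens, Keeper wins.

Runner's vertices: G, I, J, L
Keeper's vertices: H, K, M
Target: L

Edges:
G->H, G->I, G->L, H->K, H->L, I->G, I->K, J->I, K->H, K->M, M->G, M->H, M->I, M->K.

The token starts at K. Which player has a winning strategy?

A0 = {L}
A1: add {G} — G (Runner) has G→L.
A2: add {I} — I (Runner) has I→G.
A3: add {J} — J (Runner) has J→I.
A4 = A3; e.g. H (Keeper) can still go to K. Fixed point.
K never enters the attractor, so Keeper can avoid the target forever.

Keeper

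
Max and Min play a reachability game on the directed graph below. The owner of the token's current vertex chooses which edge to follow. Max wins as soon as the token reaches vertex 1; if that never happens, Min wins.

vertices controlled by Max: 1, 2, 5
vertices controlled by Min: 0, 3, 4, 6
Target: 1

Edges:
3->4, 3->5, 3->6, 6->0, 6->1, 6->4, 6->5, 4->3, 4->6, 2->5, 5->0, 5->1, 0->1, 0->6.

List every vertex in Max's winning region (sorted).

A0 = {1}
A1: add {5} — 5 (Max) has 5→1.
A2: add {2} — 2 (Max) has 2→5.
A3 = A2; e.g. 0 (Min) can still go to 6. Fixed point.
Max's winning region = {1, 2, 5}.

1, 2, 5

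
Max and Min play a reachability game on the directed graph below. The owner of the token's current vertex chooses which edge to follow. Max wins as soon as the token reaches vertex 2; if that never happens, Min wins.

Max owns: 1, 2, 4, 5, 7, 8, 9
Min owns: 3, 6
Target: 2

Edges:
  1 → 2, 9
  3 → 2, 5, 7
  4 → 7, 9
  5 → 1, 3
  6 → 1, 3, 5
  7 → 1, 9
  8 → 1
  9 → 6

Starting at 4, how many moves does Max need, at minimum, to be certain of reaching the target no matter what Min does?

3

A0 = {2}
A1: add {1} — 1 (Max) has 1→2.
A2: add {5, 7, 8} — 5 (Max) has 5→1; 7 (Max) has 7→1; 8 (Max) has 8→1.
A3: add {3, 4} — 3 (Min): all of {2, 5, 7} already in; 4 (Max) has 4→7.
4 enters the attractor at level 3, so Max can force the target in 3 moves from there.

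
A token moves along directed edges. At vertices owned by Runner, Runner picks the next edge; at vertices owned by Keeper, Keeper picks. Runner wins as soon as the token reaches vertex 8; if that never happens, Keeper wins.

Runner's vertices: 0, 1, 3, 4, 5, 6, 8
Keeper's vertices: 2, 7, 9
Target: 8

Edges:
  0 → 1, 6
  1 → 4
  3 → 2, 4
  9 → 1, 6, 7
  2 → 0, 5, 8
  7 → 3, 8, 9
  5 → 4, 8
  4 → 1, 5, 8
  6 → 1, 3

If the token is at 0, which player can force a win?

Runner

A0 = {8}
A1: add {4, 5} — 4 (Runner) has 4→8; 5 (Runner) has 5→8.
A2: add {1, 3} — 1 (Runner) has 1→4; 3 (Runner) has 3→4.
A3: add {0, 6} — 0 (Runner) has 0→1; 6 (Runner) has 6→1.
0 ∈ A3, so Runner can force the target.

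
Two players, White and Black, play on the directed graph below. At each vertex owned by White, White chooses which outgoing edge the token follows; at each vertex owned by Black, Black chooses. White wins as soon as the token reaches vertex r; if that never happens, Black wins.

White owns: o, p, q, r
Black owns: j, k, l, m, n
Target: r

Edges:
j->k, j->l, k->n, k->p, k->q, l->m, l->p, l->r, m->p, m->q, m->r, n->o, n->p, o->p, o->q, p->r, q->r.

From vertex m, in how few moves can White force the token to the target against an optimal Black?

A0 = {r}
A1: add {p, q} — p (White) has p→r; q (White) has q→r.
A2: add {m, o} — m (Black): all of {p, q, r} already in; o (White) has o→p.
m enters the attractor at level 2, so White can force the target in 2 moves from there.

2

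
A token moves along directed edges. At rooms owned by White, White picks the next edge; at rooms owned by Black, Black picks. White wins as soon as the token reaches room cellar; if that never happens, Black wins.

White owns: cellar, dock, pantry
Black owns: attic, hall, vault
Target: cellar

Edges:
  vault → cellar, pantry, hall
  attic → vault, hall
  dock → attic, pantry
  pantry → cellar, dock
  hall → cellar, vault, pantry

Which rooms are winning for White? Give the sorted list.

A0 = {cellar}
A1: add {pantry} — pantry (White) has pantry→cellar.
A2: add {dock} — dock (White) has dock→pantry.
A3 = A2; e.g. vault (Black) can still go to hall. Fixed point.
White's winning region = {cellar, dock, pantry}.

cellar, dock, pantry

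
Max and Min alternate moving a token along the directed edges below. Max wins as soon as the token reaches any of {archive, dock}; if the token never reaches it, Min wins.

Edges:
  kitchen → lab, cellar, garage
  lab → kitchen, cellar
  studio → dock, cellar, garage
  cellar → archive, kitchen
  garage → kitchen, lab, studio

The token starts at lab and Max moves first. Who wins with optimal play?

Track states (vertex, player-to-move).
A0 = {(archive,Max), (archive,Min), (dock,Max), (dock,Min)}
A1: add {(studio,Max), (cellar,Max)}.
A2 = A1; e.g. (kitchen,Max) stays out. (lab,Max) never enters ⇒ Min avoids the target.

Min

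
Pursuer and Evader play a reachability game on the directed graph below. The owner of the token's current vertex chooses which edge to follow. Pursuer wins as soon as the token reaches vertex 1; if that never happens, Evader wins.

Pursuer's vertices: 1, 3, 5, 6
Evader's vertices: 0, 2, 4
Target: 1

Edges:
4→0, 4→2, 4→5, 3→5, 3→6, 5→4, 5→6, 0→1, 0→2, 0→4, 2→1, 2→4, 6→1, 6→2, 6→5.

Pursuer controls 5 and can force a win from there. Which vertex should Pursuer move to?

6

A0 = {1}
A1: add {6} — 6 (Pursuer) has 6→1.
A2: add {3, 5} — 3 (Pursuer) has 3→6; 5 (Pursuer) has 5→6.
A3 = A2; e.g. 0 (Evader) can still go to 2. Fixed point.
From 5, successor 6 is in the attractor (rank 1); the other successor 4 is not.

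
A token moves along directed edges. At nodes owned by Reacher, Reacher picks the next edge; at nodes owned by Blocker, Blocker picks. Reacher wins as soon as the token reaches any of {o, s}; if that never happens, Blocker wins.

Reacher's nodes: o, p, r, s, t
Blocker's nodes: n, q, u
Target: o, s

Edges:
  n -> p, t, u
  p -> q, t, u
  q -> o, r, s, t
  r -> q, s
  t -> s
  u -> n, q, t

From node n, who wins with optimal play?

A0 = {o, s}
A1: add {r, t} — r (Reacher) has r→s; t (Reacher) has t→s.
A2: add {p, q} — p (Reacher) has p→t; q (Blocker): all of {o, r, s, t} already in.
A3 = A2; e.g. n (Blocker) can still go to u. Fixed point.
n never enters the attractor, so Blocker can avoid the target forever.

Blocker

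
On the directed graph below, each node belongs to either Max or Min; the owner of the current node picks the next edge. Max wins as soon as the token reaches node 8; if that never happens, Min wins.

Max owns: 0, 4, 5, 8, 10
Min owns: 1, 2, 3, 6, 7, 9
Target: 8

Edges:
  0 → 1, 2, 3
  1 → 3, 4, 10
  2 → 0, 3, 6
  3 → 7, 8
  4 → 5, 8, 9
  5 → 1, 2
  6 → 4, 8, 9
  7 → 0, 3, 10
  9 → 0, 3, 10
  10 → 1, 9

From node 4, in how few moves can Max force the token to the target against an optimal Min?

1

A0 = {8}
A1: add {4} — 4 (Max) has 4→8.
A2 = A1; e.g. 0 (Max) has no edge into A1. Fixed point.
4 enters the attractor at level 1, so Max can force the target in 1 move from there.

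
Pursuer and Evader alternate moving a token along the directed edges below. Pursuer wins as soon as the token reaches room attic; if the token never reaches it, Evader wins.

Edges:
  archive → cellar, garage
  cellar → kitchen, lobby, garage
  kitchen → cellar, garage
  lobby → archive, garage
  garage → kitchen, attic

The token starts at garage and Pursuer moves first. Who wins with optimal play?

Track states (vertex, player-to-move).
A0 = {(attic,Pursuer), (attic,Evader)}
A1: add {(garage,Pursuer)}.
(garage,Pursuer) ∈ A1 ⇒ Pursuer forces the target.

Pursuer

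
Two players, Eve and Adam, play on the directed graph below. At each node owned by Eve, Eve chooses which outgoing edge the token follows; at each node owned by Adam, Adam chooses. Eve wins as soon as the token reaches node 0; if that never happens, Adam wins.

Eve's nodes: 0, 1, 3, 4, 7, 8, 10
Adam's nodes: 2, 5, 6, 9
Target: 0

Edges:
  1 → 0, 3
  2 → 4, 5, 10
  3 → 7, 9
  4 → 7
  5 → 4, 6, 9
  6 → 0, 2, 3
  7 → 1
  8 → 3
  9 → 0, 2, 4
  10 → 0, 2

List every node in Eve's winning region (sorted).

A0 = {0}
A1: add {1, 10} — 1 (Eve) has 1→0; 10 (Eve) has 10→0.
A2: add {7} — 7 (Eve) has 7→1.
A3: add {3, 4} — 3 (Eve) has 3→7; 4 (Eve) has 4→7.
A4: add {8} — 8 (Eve) has 8→3.
A5 = A4; e.g. 2 (Adam) can still go to 5. Fixed point.
Eve's winning region = {0, 1, 3, 4, 7, 8, 10}.

0, 1, 3, 4, 7, 8, 10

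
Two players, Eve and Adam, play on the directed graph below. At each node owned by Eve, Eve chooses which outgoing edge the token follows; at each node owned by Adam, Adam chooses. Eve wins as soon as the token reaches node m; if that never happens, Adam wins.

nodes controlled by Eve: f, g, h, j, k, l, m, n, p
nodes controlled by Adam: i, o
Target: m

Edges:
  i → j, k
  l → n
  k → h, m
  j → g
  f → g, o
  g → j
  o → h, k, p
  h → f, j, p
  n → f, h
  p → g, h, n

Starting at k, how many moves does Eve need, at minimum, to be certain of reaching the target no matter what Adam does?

1

A0 = {m}
A1: add {k} — k (Eve) has k→m.
A2 = A1; e.g. f (Eve) has no edge into A1. Fixed point.
k enters the attractor at level 1, so Eve can force the target in 1 move from there.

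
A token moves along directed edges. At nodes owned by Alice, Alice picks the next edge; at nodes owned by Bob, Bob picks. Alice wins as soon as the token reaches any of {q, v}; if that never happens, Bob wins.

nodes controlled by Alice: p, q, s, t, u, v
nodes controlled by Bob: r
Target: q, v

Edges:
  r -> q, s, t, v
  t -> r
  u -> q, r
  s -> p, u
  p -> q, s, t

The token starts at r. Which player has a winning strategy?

Bob

A0 = {q, v}
A1: add {p, u} — p (Alice) has p→q; u (Alice) has u→q.
A2: add {s} — s (Alice) has s→p.
A3 = A2; e.g. r (Bob) can still go to t. Fixed point.
r never enters the attractor, so Bob can avoid the target forever.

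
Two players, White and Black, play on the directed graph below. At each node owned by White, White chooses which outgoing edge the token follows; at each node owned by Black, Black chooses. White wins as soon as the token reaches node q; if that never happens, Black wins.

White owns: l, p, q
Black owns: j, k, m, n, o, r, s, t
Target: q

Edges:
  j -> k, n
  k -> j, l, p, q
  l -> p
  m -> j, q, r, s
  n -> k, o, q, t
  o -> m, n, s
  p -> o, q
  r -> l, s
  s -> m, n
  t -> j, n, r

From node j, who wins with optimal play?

Black

A0 = {q}
A1: add {p} — p (White) has p→q.
A2: add {l} — l (White) has l→p.
A3 = A2; e.g. j (Black) can still go to k. Fixed point.
j never enters the attractor, so Black can avoid the target forever.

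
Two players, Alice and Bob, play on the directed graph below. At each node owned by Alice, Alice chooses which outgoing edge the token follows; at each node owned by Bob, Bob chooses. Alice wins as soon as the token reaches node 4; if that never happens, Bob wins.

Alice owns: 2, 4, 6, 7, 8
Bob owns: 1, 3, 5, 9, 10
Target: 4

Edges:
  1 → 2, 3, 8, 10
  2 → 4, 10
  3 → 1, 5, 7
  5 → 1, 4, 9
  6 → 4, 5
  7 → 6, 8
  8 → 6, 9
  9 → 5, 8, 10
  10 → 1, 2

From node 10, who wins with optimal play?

A0 = {4}
A1: add {2, 6} — 2 (Alice) has 2→4; 6 (Alice) has 6→4.
A2: add {7, 8} — 7 (Alice) has 7→6; 8 (Alice) has 8→6.
A3 = A2; e.g. 1 (Bob) can still go to 3. Fixed point.
10 never enters the attractor, so Bob can avoid the target forever.

Bob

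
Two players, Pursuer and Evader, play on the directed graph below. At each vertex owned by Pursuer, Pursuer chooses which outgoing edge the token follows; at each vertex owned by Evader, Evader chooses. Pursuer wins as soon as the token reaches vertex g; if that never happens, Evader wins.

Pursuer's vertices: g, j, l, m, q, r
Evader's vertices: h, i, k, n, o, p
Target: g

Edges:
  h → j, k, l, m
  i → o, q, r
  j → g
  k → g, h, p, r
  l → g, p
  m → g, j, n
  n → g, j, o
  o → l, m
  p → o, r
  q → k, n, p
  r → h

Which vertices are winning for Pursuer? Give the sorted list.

A0 = {g}
A1: add {j, l, m} — j (Pursuer) has j→g; l (Pursuer) has l→g; m (Pursuer) has m→g.
A2: add {o} — o (Evader): all of {l, m} already in.
A3: add {n} — n (Evader): all of {g, j, o} already in.
A4: add {q} — q (Pursuer) has q→n.
A5 = A4; e.g. h (Evader) can still go to k. Fixed point.
Pursuer's winning region = {g, j, l, m, n, o, q}.

g, j, l, m, n, o, q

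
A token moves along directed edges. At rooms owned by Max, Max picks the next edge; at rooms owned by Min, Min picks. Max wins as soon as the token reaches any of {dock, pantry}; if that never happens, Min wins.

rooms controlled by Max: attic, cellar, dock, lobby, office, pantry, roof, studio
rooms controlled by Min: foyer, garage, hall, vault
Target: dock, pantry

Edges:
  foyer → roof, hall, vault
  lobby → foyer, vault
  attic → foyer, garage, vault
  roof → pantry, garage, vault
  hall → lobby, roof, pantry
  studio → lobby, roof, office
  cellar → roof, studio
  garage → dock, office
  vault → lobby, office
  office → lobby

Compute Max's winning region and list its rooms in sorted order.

cellar, dock, pantry, roof, studio

A0 = {dock, pantry}
A1: add {roof} — roof (Max) has roof→pantry.
A2: add {cellar, studio} — studio (Max) has studio→roof; cellar (Max) has cellar→roof.
A3 = A2; e.g. foyer (Min) can still go to hall. Fixed point.
Max's winning region = {cellar, dock, pantry, roof, studio}.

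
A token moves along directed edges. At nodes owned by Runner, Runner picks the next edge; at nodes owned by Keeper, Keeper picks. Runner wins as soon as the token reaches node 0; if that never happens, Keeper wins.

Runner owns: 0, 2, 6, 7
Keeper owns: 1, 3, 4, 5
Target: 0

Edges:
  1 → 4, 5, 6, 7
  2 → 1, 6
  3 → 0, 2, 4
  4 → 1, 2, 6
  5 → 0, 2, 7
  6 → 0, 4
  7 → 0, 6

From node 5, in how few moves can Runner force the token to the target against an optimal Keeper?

A0 = {0}
A1: add {6, 7} — 6 (Runner) has 6→0; 7 (Runner) has 7→0.
A2: add {2} — 2 (Runner) has 2→6.
A3: add {5} — 5 (Keeper): all of {0, 2, 7} already in.
A4 = A3; e.g. 1 (Keeper) can still go to 4. Fixed point.
5 enters the attractor at level 3, so Runner can force the target in 3 moves from there.

3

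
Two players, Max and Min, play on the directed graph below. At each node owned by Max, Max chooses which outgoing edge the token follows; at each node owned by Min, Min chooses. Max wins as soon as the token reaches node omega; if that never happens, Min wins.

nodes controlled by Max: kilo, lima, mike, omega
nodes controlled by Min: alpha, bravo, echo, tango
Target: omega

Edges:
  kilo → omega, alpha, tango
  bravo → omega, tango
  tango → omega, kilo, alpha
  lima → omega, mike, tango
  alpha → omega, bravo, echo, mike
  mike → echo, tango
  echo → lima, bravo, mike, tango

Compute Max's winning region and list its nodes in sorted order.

A0 = {omega}
A1: add {kilo, lima} — lima (Max) has lima→omega; kilo (Max) has kilo→omega.
A2 = A1; e.g. bravo (Min) can still go to tango. Fixed point.
Max's winning region = {kilo, lima, omega}.

kilo, lima, omega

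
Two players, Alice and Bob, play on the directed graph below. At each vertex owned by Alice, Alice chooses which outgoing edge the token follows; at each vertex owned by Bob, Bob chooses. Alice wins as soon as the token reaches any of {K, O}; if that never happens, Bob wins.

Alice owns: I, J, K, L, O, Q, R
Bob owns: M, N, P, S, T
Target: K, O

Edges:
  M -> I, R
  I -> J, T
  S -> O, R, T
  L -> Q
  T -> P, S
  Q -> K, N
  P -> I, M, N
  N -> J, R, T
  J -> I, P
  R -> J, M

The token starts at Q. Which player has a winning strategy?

Alice

A0 = {K, O}
A1: add {Q} — Q (Alice) has Q→K.
Q ∈ A1, so Alice can force the target.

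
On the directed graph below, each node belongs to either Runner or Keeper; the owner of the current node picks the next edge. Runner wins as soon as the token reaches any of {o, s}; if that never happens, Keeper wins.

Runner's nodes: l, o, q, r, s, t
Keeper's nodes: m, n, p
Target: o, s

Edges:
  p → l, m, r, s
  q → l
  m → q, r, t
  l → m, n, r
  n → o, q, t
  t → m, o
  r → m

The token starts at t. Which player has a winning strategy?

A0 = {o, s}
A1: add {t} — t (Runner) has t→o.
A2 = A1; e.g. l (Runner) has no edge into A1. Fixed point.
t ∈ A1, so Runner can force the target.

Runner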